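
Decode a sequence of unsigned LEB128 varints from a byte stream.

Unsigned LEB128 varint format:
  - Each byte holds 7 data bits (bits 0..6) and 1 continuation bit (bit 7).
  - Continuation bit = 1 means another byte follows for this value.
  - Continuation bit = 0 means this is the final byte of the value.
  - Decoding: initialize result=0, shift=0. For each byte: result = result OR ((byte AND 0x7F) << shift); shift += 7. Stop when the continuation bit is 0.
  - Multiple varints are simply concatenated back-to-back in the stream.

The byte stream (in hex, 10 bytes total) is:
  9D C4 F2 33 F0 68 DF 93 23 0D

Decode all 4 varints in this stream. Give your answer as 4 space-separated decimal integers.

Answer: 108831261 13424 575967 13

Derivation:
  byte[0]=0x9D cont=1 payload=0x1D=29: acc |= 29<<0 -> acc=29 shift=7
  byte[1]=0xC4 cont=1 payload=0x44=68: acc |= 68<<7 -> acc=8733 shift=14
  byte[2]=0xF2 cont=1 payload=0x72=114: acc |= 114<<14 -> acc=1876509 shift=21
  byte[3]=0x33 cont=0 payload=0x33=51: acc |= 51<<21 -> acc=108831261 shift=28 [end]
Varint 1: bytes[0:4] = 9D C4 F2 33 -> value 108831261 (4 byte(s))
  byte[4]=0xF0 cont=1 payload=0x70=112: acc |= 112<<0 -> acc=112 shift=7
  byte[5]=0x68 cont=0 payload=0x68=104: acc |= 104<<7 -> acc=13424 shift=14 [end]
Varint 2: bytes[4:6] = F0 68 -> value 13424 (2 byte(s))
  byte[6]=0xDF cont=1 payload=0x5F=95: acc |= 95<<0 -> acc=95 shift=7
  byte[7]=0x93 cont=1 payload=0x13=19: acc |= 19<<7 -> acc=2527 shift=14
  byte[8]=0x23 cont=0 payload=0x23=35: acc |= 35<<14 -> acc=575967 shift=21 [end]
Varint 3: bytes[6:9] = DF 93 23 -> value 575967 (3 byte(s))
  byte[9]=0x0D cont=0 payload=0x0D=13: acc |= 13<<0 -> acc=13 shift=7 [end]
Varint 4: bytes[9:10] = 0D -> value 13 (1 byte(s))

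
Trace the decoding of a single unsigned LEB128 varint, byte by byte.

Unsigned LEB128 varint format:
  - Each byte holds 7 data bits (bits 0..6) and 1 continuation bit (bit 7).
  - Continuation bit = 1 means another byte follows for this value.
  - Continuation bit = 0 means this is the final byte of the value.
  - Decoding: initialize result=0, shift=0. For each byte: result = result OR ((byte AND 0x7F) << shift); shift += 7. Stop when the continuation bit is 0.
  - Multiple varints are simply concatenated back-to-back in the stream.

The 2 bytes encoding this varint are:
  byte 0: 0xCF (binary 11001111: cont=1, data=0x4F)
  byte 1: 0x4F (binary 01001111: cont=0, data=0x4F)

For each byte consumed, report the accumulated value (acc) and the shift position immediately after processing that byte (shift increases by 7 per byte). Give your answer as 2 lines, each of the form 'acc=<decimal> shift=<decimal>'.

Answer: acc=79 shift=7
acc=10191 shift=14

Derivation:
byte 0=0xCF: payload=0x4F=79, contrib = 79<<0 = 79; acc -> 79, shift -> 7
byte 1=0x4F: payload=0x4F=79, contrib = 79<<7 = 10112; acc -> 10191, shift -> 14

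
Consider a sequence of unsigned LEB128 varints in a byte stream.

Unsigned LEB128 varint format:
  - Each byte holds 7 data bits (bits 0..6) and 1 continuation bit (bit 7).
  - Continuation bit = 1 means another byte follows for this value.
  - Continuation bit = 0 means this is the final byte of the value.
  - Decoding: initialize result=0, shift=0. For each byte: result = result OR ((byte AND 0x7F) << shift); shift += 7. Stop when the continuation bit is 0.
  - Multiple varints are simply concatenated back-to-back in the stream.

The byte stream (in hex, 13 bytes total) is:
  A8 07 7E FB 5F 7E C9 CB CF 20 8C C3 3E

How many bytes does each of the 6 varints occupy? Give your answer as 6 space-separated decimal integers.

  byte[0]=0xA8 cont=1 payload=0x28=40: acc |= 40<<0 -> acc=40 shift=7
  byte[1]=0x07 cont=0 payload=0x07=7: acc |= 7<<7 -> acc=936 shift=14 [end]
Varint 1: bytes[0:2] = A8 07 -> value 936 (2 byte(s))
  byte[2]=0x7E cont=0 payload=0x7E=126: acc |= 126<<0 -> acc=126 shift=7 [end]
Varint 2: bytes[2:3] = 7E -> value 126 (1 byte(s))
  byte[3]=0xFB cont=1 payload=0x7B=123: acc |= 123<<0 -> acc=123 shift=7
  byte[4]=0x5F cont=0 payload=0x5F=95: acc |= 95<<7 -> acc=12283 shift=14 [end]
Varint 3: bytes[3:5] = FB 5F -> value 12283 (2 byte(s))
  byte[5]=0x7E cont=0 payload=0x7E=126: acc |= 126<<0 -> acc=126 shift=7 [end]
Varint 4: bytes[5:6] = 7E -> value 126 (1 byte(s))
  byte[6]=0xC9 cont=1 payload=0x49=73: acc |= 73<<0 -> acc=73 shift=7
  byte[7]=0xCB cont=1 payload=0x4B=75: acc |= 75<<7 -> acc=9673 shift=14
  byte[8]=0xCF cont=1 payload=0x4F=79: acc |= 79<<14 -> acc=1304009 shift=21
  byte[9]=0x20 cont=0 payload=0x20=32: acc |= 32<<21 -> acc=68412873 shift=28 [end]
Varint 5: bytes[6:10] = C9 CB CF 20 -> value 68412873 (4 byte(s))
  byte[10]=0x8C cont=1 payload=0x0C=12: acc |= 12<<0 -> acc=12 shift=7
  byte[11]=0xC3 cont=1 payload=0x43=67: acc |= 67<<7 -> acc=8588 shift=14
  byte[12]=0x3E cont=0 payload=0x3E=62: acc |= 62<<14 -> acc=1024396 shift=21 [end]
Varint 6: bytes[10:13] = 8C C3 3E -> value 1024396 (3 byte(s))

Answer: 2 1 2 1 4 3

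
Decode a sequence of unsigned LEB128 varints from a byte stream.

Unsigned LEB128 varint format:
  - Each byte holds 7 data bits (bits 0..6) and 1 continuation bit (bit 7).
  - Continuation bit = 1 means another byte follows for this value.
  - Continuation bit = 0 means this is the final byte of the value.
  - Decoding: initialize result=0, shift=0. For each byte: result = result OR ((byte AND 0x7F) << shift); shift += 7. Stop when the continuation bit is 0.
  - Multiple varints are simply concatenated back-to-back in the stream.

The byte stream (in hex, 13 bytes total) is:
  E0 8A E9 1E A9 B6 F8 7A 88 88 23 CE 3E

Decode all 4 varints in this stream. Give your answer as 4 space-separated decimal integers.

Answer: 64636256 257825577 574472 8014

Derivation:
  byte[0]=0xE0 cont=1 payload=0x60=96: acc |= 96<<0 -> acc=96 shift=7
  byte[1]=0x8A cont=1 payload=0x0A=10: acc |= 10<<7 -> acc=1376 shift=14
  byte[2]=0xE9 cont=1 payload=0x69=105: acc |= 105<<14 -> acc=1721696 shift=21
  byte[3]=0x1E cont=0 payload=0x1E=30: acc |= 30<<21 -> acc=64636256 shift=28 [end]
Varint 1: bytes[0:4] = E0 8A E9 1E -> value 64636256 (4 byte(s))
  byte[4]=0xA9 cont=1 payload=0x29=41: acc |= 41<<0 -> acc=41 shift=7
  byte[5]=0xB6 cont=1 payload=0x36=54: acc |= 54<<7 -> acc=6953 shift=14
  byte[6]=0xF8 cont=1 payload=0x78=120: acc |= 120<<14 -> acc=1973033 shift=21
  byte[7]=0x7A cont=0 payload=0x7A=122: acc |= 122<<21 -> acc=257825577 shift=28 [end]
Varint 2: bytes[4:8] = A9 B6 F8 7A -> value 257825577 (4 byte(s))
  byte[8]=0x88 cont=1 payload=0x08=8: acc |= 8<<0 -> acc=8 shift=7
  byte[9]=0x88 cont=1 payload=0x08=8: acc |= 8<<7 -> acc=1032 shift=14
  byte[10]=0x23 cont=0 payload=0x23=35: acc |= 35<<14 -> acc=574472 shift=21 [end]
Varint 3: bytes[8:11] = 88 88 23 -> value 574472 (3 byte(s))
  byte[11]=0xCE cont=1 payload=0x4E=78: acc |= 78<<0 -> acc=78 shift=7
  byte[12]=0x3E cont=0 payload=0x3E=62: acc |= 62<<7 -> acc=8014 shift=14 [end]
Varint 4: bytes[11:13] = CE 3E -> value 8014 (2 byte(s))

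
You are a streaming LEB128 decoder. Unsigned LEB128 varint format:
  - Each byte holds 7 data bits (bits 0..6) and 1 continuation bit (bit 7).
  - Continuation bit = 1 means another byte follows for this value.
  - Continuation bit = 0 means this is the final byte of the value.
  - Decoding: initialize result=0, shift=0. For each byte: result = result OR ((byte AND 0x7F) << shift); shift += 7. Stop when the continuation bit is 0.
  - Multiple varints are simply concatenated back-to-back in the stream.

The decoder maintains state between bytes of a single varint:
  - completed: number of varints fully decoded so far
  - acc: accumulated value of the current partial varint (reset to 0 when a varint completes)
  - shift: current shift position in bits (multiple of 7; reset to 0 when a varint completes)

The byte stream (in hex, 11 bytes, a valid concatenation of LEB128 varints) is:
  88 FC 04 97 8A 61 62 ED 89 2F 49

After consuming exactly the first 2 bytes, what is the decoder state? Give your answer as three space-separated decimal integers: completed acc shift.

Answer: 0 15880 14

Derivation:
byte[0]=0x88 cont=1 payload=0x08: acc |= 8<<0 -> completed=0 acc=8 shift=7
byte[1]=0xFC cont=1 payload=0x7C: acc |= 124<<7 -> completed=0 acc=15880 shift=14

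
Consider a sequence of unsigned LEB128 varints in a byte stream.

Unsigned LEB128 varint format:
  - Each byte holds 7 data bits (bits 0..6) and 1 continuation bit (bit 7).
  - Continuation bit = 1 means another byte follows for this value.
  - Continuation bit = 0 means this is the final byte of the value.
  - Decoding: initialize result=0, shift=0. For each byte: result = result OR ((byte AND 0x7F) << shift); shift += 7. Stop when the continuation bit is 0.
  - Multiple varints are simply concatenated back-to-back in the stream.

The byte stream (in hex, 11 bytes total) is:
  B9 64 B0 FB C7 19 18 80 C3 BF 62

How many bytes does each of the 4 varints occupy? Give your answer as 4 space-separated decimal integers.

Answer: 2 4 1 4

Derivation:
  byte[0]=0xB9 cont=1 payload=0x39=57: acc |= 57<<0 -> acc=57 shift=7
  byte[1]=0x64 cont=0 payload=0x64=100: acc |= 100<<7 -> acc=12857 shift=14 [end]
Varint 1: bytes[0:2] = B9 64 -> value 12857 (2 byte(s))
  byte[2]=0xB0 cont=1 payload=0x30=48: acc |= 48<<0 -> acc=48 shift=7
  byte[3]=0xFB cont=1 payload=0x7B=123: acc |= 123<<7 -> acc=15792 shift=14
  byte[4]=0xC7 cont=1 payload=0x47=71: acc |= 71<<14 -> acc=1179056 shift=21
  byte[5]=0x19 cont=0 payload=0x19=25: acc |= 25<<21 -> acc=53607856 shift=28 [end]
Varint 2: bytes[2:6] = B0 FB C7 19 -> value 53607856 (4 byte(s))
  byte[6]=0x18 cont=0 payload=0x18=24: acc |= 24<<0 -> acc=24 shift=7 [end]
Varint 3: bytes[6:7] = 18 -> value 24 (1 byte(s))
  byte[7]=0x80 cont=1 payload=0x00=0: acc |= 0<<0 -> acc=0 shift=7
  byte[8]=0xC3 cont=1 payload=0x43=67: acc |= 67<<7 -> acc=8576 shift=14
  byte[9]=0xBF cont=1 payload=0x3F=63: acc |= 63<<14 -> acc=1040768 shift=21
  byte[10]=0x62 cont=0 payload=0x62=98: acc |= 98<<21 -> acc=206561664 shift=28 [end]
Varint 4: bytes[7:11] = 80 C3 BF 62 -> value 206561664 (4 byte(s))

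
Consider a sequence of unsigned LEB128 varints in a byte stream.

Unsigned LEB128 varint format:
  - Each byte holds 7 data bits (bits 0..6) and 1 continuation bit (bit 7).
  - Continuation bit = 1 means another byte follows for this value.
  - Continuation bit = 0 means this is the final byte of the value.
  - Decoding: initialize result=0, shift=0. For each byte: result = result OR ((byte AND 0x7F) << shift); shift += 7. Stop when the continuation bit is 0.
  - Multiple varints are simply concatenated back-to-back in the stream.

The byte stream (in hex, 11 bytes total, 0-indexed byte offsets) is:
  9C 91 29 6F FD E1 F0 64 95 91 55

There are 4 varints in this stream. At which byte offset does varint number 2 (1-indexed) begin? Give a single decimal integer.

Answer: 3

Derivation:
  byte[0]=0x9C cont=1 payload=0x1C=28: acc |= 28<<0 -> acc=28 shift=7
  byte[1]=0x91 cont=1 payload=0x11=17: acc |= 17<<7 -> acc=2204 shift=14
  byte[2]=0x29 cont=0 payload=0x29=41: acc |= 41<<14 -> acc=673948 shift=21 [end]
Varint 1: bytes[0:3] = 9C 91 29 -> value 673948 (3 byte(s))
  byte[3]=0x6F cont=0 payload=0x6F=111: acc |= 111<<0 -> acc=111 shift=7 [end]
Varint 2: bytes[3:4] = 6F -> value 111 (1 byte(s))
  byte[4]=0xFD cont=1 payload=0x7D=125: acc |= 125<<0 -> acc=125 shift=7
  byte[5]=0xE1 cont=1 payload=0x61=97: acc |= 97<<7 -> acc=12541 shift=14
  byte[6]=0xF0 cont=1 payload=0x70=112: acc |= 112<<14 -> acc=1847549 shift=21
  byte[7]=0x64 cont=0 payload=0x64=100: acc |= 100<<21 -> acc=211562749 shift=28 [end]
Varint 3: bytes[4:8] = FD E1 F0 64 -> value 211562749 (4 byte(s))
  byte[8]=0x95 cont=1 payload=0x15=21: acc |= 21<<0 -> acc=21 shift=7
  byte[9]=0x91 cont=1 payload=0x11=17: acc |= 17<<7 -> acc=2197 shift=14
  byte[10]=0x55 cont=0 payload=0x55=85: acc |= 85<<14 -> acc=1394837 shift=21 [end]
Varint 4: bytes[8:11] = 95 91 55 -> value 1394837 (3 byte(s))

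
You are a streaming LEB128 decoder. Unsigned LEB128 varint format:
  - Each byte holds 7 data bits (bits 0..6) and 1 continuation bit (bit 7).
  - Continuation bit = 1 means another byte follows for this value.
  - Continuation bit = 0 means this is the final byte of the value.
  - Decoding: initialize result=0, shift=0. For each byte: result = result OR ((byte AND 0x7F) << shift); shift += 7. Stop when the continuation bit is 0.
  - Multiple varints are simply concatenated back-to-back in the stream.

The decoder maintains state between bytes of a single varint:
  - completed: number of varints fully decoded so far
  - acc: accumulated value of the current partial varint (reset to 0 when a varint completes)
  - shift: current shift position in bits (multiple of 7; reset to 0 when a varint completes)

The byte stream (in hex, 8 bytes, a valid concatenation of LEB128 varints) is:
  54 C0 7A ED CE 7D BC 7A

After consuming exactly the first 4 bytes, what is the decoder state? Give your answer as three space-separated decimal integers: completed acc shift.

Answer: 2 109 7

Derivation:
byte[0]=0x54 cont=0 payload=0x54: varint #1 complete (value=84); reset -> completed=1 acc=0 shift=0
byte[1]=0xC0 cont=1 payload=0x40: acc |= 64<<0 -> completed=1 acc=64 shift=7
byte[2]=0x7A cont=0 payload=0x7A: varint #2 complete (value=15680); reset -> completed=2 acc=0 shift=0
byte[3]=0xED cont=1 payload=0x6D: acc |= 109<<0 -> completed=2 acc=109 shift=7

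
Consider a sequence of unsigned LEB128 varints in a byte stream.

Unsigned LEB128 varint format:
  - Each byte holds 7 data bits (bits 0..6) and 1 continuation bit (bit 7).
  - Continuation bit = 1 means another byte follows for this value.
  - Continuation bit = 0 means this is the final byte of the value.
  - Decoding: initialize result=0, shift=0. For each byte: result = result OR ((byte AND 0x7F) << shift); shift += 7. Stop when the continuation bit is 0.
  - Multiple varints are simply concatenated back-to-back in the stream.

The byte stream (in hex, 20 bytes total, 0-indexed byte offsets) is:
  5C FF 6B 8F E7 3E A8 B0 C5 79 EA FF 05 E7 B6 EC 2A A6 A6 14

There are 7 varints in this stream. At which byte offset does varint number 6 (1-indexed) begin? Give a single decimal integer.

  byte[0]=0x5C cont=0 payload=0x5C=92: acc |= 92<<0 -> acc=92 shift=7 [end]
Varint 1: bytes[0:1] = 5C -> value 92 (1 byte(s))
  byte[1]=0xFF cont=1 payload=0x7F=127: acc |= 127<<0 -> acc=127 shift=7
  byte[2]=0x6B cont=0 payload=0x6B=107: acc |= 107<<7 -> acc=13823 shift=14 [end]
Varint 2: bytes[1:3] = FF 6B -> value 13823 (2 byte(s))
  byte[3]=0x8F cont=1 payload=0x0F=15: acc |= 15<<0 -> acc=15 shift=7
  byte[4]=0xE7 cont=1 payload=0x67=103: acc |= 103<<7 -> acc=13199 shift=14
  byte[5]=0x3E cont=0 payload=0x3E=62: acc |= 62<<14 -> acc=1029007 shift=21 [end]
Varint 3: bytes[3:6] = 8F E7 3E -> value 1029007 (3 byte(s))
  byte[6]=0xA8 cont=1 payload=0x28=40: acc |= 40<<0 -> acc=40 shift=7
  byte[7]=0xB0 cont=1 payload=0x30=48: acc |= 48<<7 -> acc=6184 shift=14
  byte[8]=0xC5 cont=1 payload=0x45=69: acc |= 69<<14 -> acc=1136680 shift=21
  byte[9]=0x79 cont=0 payload=0x79=121: acc |= 121<<21 -> acc=254892072 shift=28 [end]
Varint 4: bytes[6:10] = A8 B0 C5 79 -> value 254892072 (4 byte(s))
  byte[10]=0xEA cont=1 payload=0x6A=106: acc |= 106<<0 -> acc=106 shift=7
  byte[11]=0xFF cont=1 payload=0x7F=127: acc |= 127<<7 -> acc=16362 shift=14
  byte[12]=0x05 cont=0 payload=0x05=5: acc |= 5<<14 -> acc=98282 shift=21 [end]
Varint 5: bytes[10:13] = EA FF 05 -> value 98282 (3 byte(s))
  byte[13]=0xE7 cont=1 payload=0x67=103: acc |= 103<<0 -> acc=103 shift=7
  byte[14]=0xB6 cont=1 payload=0x36=54: acc |= 54<<7 -> acc=7015 shift=14
  byte[15]=0xEC cont=1 payload=0x6C=108: acc |= 108<<14 -> acc=1776487 shift=21
  byte[16]=0x2A cont=0 payload=0x2A=42: acc |= 42<<21 -> acc=89856871 shift=28 [end]
Varint 6: bytes[13:17] = E7 B6 EC 2A -> value 89856871 (4 byte(s))
  byte[17]=0xA6 cont=1 payload=0x26=38: acc |= 38<<0 -> acc=38 shift=7
  byte[18]=0xA6 cont=1 payload=0x26=38: acc |= 38<<7 -> acc=4902 shift=14
  byte[19]=0x14 cont=0 payload=0x14=20: acc |= 20<<14 -> acc=332582 shift=21 [end]
Varint 7: bytes[17:20] = A6 A6 14 -> value 332582 (3 byte(s))

Answer: 13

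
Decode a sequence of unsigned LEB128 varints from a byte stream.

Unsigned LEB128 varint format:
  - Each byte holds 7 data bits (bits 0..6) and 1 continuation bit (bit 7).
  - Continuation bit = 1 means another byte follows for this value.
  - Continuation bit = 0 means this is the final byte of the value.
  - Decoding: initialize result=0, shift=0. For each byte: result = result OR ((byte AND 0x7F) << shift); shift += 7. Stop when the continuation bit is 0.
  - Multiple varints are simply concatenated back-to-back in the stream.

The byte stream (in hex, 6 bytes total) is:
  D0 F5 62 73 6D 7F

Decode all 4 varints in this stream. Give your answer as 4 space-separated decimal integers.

Answer: 1620688 115 109 127

Derivation:
  byte[0]=0xD0 cont=1 payload=0x50=80: acc |= 80<<0 -> acc=80 shift=7
  byte[1]=0xF5 cont=1 payload=0x75=117: acc |= 117<<7 -> acc=15056 shift=14
  byte[2]=0x62 cont=0 payload=0x62=98: acc |= 98<<14 -> acc=1620688 shift=21 [end]
Varint 1: bytes[0:3] = D0 F5 62 -> value 1620688 (3 byte(s))
  byte[3]=0x73 cont=0 payload=0x73=115: acc |= 115<<0 -> acc=115 shift=7 [end]
Varint 2: bytes[3:4] = 73 -> value 115 (1 byte(s))
  byte[4]=0x6D cont=0 payload=0x6D=109: acc |= 109<<0 -> acc=109 shift=7 [end]
Varint 3: bytes[4:5] = 6D -> value 109 (1 byte(s))
  byte[5]=0x7F cont=0 payload=0x7F=127: acc |= 127<<0 -> acc=127 shift=7 [end]
Varint 4: bytes[5:6] = 7F -> value 127 (1 byte(s))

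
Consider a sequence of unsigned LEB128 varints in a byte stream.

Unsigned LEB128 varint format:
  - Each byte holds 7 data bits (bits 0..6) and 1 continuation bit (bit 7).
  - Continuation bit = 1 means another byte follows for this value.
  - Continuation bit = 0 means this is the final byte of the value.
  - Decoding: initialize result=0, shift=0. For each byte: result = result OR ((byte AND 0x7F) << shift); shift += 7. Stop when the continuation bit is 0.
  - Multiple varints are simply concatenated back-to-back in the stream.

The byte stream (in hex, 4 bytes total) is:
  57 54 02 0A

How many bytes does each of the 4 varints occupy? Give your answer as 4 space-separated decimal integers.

  byte[0]=0x57 cont=0 payload=0x57=87: acc |= 87<<0 -> acc=87 shift=7 [end]
Varint 1: bytes[0:1] = 57 -> value 87 (1 byte(s))
  byte[1]=0x54 cont=0 payload=0x54=84: acc |= 84<<0 -> acc=84 shift=7 [end]
Varint 2: bytes[1:2] = 54 -> value 84 (1 byte(s))
  byte[2]=0x02 cont=0 payload=0x02=2: acc |= 2<<0 -> acc=2 shift=7 [end]
Varint 3: bytes[2:3] = 02 -> value 2 (1 byte(s))
  byte[3]=0x0A cont=0 payload=0x0A=10: acc |= 10<<0 -> acc=10 shift=7 [end]
Varint 4: bytes[3:4] = 0A -> value 10 (1 byte(s))

Answer: 1 1 1 1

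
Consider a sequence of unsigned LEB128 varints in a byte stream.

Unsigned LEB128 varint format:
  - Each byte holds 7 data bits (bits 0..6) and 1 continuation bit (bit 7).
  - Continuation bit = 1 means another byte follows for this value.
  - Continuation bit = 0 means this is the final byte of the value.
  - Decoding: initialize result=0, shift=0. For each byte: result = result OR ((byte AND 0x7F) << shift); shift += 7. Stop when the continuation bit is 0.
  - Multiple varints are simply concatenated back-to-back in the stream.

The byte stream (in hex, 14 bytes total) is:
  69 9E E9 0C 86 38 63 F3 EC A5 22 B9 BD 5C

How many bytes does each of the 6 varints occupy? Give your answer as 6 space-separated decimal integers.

Answer: 1 3 2 1 4 3

Derivation:
  byte[0]=0x69 cont=0 payload=0x69=105: acc |= 105<<0 -> acc=105 shift=7 [end]
Varint 1: bytes[0:1] = 69 -> value 105 (1 byte(s))
  byte[1]=0x9E cont=1 payload=0x1E=30: acc |= 30<<0 -> acc=30 shift=7
  byte[2]=0xE9 cont=1 payload=0x69=105: acc |= 105<<7 -> acc=13470 shift=14
  byte[3]=0x0C cont=0 payload=0x0C=12: acc |= 12<<14 -> acc=210078 shift=21 [end]
Varint 2: bytes[1:4] = 9E E9 0C -> value 210078 (3 byte(s))
  byte[4]=0x86 cont=1 payload=0x06=6: acc |= 6<<0 -> acc=6 shift=7
  byte[5]=0x38 cont=0 payload=0x38=56: acc |= 56<<7 -> acc=7174 shift=14 [end]
Varint 3: bytes[4:6] = 86 38 -> value 7174 (2 byte(s))
  byte[6]=0x63 cont=0 payload=0x63=99: acc |= 99<<0 -> acc=99 shift=7 [end]
Varint 4: bytes[6:7] = 63 -> value 99 (1 byte(s))
  byte[7]=0xF3 cont=1 payload=0x73=115: acc |= 115<<0 -> acc=115 shift=7
  byte[8]=0xEC cont=1 payload=0x6C=108: acc |= 108<<7 -> acc=13939 shift=14
  byte[9]=0xA5 cont=1 payload=0x25=37: acc |= 37<<14 -> acc=620147 shift=21
  byte[10]=0x22 cont=0 payload=0x22=34: acc |= 34<<21 -> acc=71923315 shift=28 [end]
Varint 5: bytes[7:11] = F3 EC A5 22 -> value 71923315 (4 byte(s))
  byte[11]=0xB9 cont=1 payload=0x39=57: acc |= 57<<0 -> acc=57 shift=7
  byte[12]=0xBD cont=1 payload=0x3D=61: acc |= 61<<7 -> acc=7865 shift=14
  byte[13]=0x5C cont=0 payload=0x5C=92: acc |= 92<<14 -> acc=1515193 shift=21 [end]
Varint 6: bytes[11:14] = B9 BD 5C -> value 1515193 (3 byte(s))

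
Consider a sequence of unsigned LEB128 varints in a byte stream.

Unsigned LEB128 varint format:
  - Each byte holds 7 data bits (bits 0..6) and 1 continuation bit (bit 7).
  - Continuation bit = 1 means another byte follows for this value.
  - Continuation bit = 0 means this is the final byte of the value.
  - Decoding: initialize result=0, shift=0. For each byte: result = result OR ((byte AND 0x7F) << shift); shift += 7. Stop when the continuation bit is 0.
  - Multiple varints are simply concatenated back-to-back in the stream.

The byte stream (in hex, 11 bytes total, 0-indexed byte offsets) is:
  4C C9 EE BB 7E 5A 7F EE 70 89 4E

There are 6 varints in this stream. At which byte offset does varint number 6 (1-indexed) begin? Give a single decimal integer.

Answer: 9

Derivation:
  byte[0]=0x4C cont=0 payload=0x4C=76: acc |= 76<<0 -> acc=76 shift=7 [end]
Varint 1: bytes[0:1] = 4C -> value 76 (1 byte(s))
  byte[1]=0xC9 cont=1 payload=0x49=73: acc |= 73<<0 -> acc=73 shift=7
  byte[2]=0xEE cont=1 payload=0x6E=110: acc |= 110<<7 -> acc=14153 shift=14
  byte[3]=0xBB cont=1 payload=0x3B=59: acc |= 59<<14 -> acc=980809 shift=21
  byte[4]=0x7E cont=0 payload=0x7E=126: acc |= 126<<21 -> acc=265221961 shift=28 [end]
Varint 2: bytes[1:5] = C9 EE BB 7E -> value 265221961 (4 byte(s))
  byte[5]=0x5A cont=0 payload=0x5A=90: acc |= 90<<0 -> acc=90 shift=7 [end]
Varint 3: bytes[5:6] = 5A -> value 90 (1 byte(s))
  byte[6]=0x7F cont=0 payload=0x7F=127: acc |= 127<<0 -> acc=127 shift=7 [end]
Varint 4: bytes[6:7] = 7F -> value 127 (1 byte(s))
  byte[7]=0xEE cont=1 payload=0x6E=110: acc |= 110<<0 -> acc=110 shift=7
  byte[8]=0x70 cont=0 payload=0x70=112: acc |= 112<<7 -> acc=14446 shift=14 [end]
Varint 5: bytes[7:9] = EE 70 -> value 14446 (2 byte(s))
  byte[9]=0x89 cont=1 payload=0x09=9: acc |= 9<<0 -> acc=9 shift=7
  byte[10]=0x4E cont=0 payload=0x4E=78: acc |= 78<<7 -> acc=9993 shift=14 [end]
Varint 6: bytes[9:11] = 89 4E -> value 9993 (2 byte(s))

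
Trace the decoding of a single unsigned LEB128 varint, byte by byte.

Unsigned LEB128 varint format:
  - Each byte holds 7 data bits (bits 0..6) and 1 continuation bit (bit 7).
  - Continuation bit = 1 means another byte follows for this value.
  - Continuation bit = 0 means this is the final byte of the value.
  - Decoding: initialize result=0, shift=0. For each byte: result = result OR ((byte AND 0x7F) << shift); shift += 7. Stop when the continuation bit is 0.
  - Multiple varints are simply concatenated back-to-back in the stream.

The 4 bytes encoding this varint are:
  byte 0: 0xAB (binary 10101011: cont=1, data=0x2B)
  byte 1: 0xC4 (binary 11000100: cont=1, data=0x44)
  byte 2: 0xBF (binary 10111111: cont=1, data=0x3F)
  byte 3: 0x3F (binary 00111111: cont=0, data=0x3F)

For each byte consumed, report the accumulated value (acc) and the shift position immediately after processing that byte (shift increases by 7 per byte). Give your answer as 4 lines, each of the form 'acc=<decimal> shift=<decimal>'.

byte 0=0xAB: payload=0x2B=43, contrib = 43<<0 = 43; acc -> 43, shift -> 7
byte 1=0xC4: payload=0x44=68, contrib = 68<<7 = 8704; acc -> 8747, shift -> 14
byte 2=0xBF: payload=0x3F=63, contrib = 63<<14 = 1032192; acc -> 1040939, shift -> 21
byte 3=0x3F: payload=0x3F=63, contrib = 63<<21 = 132120576; acc -> 133161515, shift -> 28

Answer: acc=43 shift=7
acc=8747 shift=14
acc=1040939 shift=21
acc=133161515 shift=28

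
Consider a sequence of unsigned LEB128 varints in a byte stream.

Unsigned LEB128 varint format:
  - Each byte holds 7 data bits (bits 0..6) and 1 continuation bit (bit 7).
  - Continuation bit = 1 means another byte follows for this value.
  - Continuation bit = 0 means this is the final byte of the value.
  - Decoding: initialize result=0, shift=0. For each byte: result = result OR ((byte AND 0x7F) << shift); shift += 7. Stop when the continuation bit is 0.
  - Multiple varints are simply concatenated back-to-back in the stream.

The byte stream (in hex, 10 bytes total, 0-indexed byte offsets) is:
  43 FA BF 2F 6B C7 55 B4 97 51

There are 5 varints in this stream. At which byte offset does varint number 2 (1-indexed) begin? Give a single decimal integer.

  byte[0]=0x43 cont=0 payload=0x43=67: acc |= 67<<0 -> acc=67 shift=7 [end]
Varint 1: bytes[0:1] = 43 -> value 67 (1 byte(s))
  byte[1]=0xFA cont=1 payload=0x7A=122: acc |= 122<<0 -> acc=122 shift=7
  byte[2]=0xBF cont=1 payload=0x3F=63: acc |= 63<<7 -> acc=8186 shift=14
  byte[3]=0x2F cont=0 payload=0x2F=47: acc |= 47<<14 -> acc=778234 shift=21 [end]
Varint 2: bytes[1:4] = FA BF 2F -> value 778234 (3 byte(s))
  byte[4]=0x6B cont=0 payload=0x6B=107: acc |= 107<<0 -> acc=107 shift=7 [end]
Varint 3: bytes[4:5] = 6B -> value 107 (1 byte(s))
  byte[5]=0xC7 cont=1 payload=0x47=71: acc |= 71<<0 -> acc=71 shift=7
  byte[6]=0x55 cont=0 payload=0x55=85: acc |= 85<<7 -> acc=10951 shift=14 [end]
Varint 4: bytes[5:7] = C7 55 -> value 10951 (2 byte(s))
  byte[7]=0xB4 cont=1 payload=0x34=52: acc |= 52<<0 -> acc=52 shift=7
  byte[8]=0x97 cont=1 payload=0x17=23: acc |= 23<<7 -> acc=2996 shift=14
  byte[9]=0x51 cont=0 payload=0x51=81: acc |= 81<<14 -> acc=1330100 shift=21 [end]
Varint 5: bytes[7:10] = B4 97 51 -> value 1330100 (3 byte(s))

Answer: 1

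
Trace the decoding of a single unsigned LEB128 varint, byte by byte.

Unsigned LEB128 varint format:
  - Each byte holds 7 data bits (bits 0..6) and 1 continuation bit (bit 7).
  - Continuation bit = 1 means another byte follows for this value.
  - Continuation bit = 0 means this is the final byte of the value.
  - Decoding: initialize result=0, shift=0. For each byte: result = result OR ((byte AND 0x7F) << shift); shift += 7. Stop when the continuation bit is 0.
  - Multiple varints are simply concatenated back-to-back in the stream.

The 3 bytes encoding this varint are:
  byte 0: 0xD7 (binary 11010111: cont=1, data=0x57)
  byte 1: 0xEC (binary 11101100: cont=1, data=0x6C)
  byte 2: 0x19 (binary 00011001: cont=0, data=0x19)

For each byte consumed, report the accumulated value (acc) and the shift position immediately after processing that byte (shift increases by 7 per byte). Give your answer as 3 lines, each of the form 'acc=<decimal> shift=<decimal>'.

byte 0=0xD7: payload=0x57=87, contrib = 87<<0 = 87; acc -> 87, shift -> 7
byte 1=0xEC: payload=0x6C=108, contrib = 108<<7 = 13824; acc -> 13911, shift -> 14
byte 2=0x19: payload=0x19=25, contrib = 25<<14 = 409600; acc -> 423511, shift -> 21

Answer: acc=87 shift=7
acc=13911 shift=14
acc=423511 shift=21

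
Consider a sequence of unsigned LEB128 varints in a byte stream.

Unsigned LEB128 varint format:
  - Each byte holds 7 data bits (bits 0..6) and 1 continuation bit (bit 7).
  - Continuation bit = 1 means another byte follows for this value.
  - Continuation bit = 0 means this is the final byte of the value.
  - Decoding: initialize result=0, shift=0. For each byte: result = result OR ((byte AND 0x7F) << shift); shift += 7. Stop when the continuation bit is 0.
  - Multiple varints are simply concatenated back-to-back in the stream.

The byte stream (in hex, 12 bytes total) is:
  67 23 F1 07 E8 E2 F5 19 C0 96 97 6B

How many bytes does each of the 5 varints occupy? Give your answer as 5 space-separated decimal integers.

Answer: 1 1 2 4 4

Derivation:
  byte[0]=0x67 cont=0 payload=0x67=103: acc |= 103<<0 -> acc=103 shift=7 [end]
Varint 1: bytes[0:1] = 67 -> value 103 (1 byte(s))
  byte[1]=0x23 cont=0 payload=0x23=35: acc |= 35<<0 -> acc=35 shift=7 [end]
Varint 2: bytes[1:2] = 23 -> value 35 (1 byte(s))
  byte[2]=0xF1 cont=1 payload=0x71=113: acc |= 113<<0 -> acc=113 shift=7
  byte[3]=0x07 cont=0 payload=0x07=7: acc |= 7<<7 -> acc=1009 shift=14 [end]
Varint 3: bytes[2:4] = F1 07 -> value 1009 (2 byte(s))
  byte[4]=0xE8 cont=1 payload=0x68=104: acc |= 104<<0 -> acc=104 shift=7
  byte[5]=0xE2 cont=1 payload=0x62=98: acc |= 98<<7 -> acc=12648 shift=14
  byte[6]=0xF5 cont=1 payload=0x75=117: acc |= 117<<14 -> acc=1929576 shift=21
  byte[7]=0x19 cont=0 payload=0x19=25: acc |= 25<<21 -> acc=54358376 shift=28 [end]
Varint 4: bytes[4:8] = E8 E2 F5 19 -> value 54358376 (4 byte(s))
  byte[8]=0xC0 cont=1 payload=0x40=64: acc |= 64<<0 -> acc=64 shift=7
  byte[9]=0x96 cont=1 payload=0x16=22: acc |= 22<<7 -> acc=2880 shift=14
  byte[10]=0x97 cont=1 payload=0x17=23: acc |= 23<<14 -> acc=379712 shift=21
  byte[11]=0x6B cont=0 payload=0x6B=107: acc |= 107<<21 -> acc=224774976 shift=28 [end]
Varint 5: bytes[8:12] = C0 96 97 6B -> value 224774976 (4 byte(s))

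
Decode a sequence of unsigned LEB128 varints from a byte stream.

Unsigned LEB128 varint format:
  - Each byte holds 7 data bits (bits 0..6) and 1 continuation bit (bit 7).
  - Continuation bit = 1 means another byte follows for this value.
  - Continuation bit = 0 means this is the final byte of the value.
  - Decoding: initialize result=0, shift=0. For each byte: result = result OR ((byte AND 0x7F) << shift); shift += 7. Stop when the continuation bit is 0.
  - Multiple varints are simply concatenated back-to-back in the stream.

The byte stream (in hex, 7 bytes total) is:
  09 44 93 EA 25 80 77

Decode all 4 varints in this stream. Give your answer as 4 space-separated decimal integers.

Answer: 9 68 619795 15232

Derivation:
  byte[0]=0x09 cont=0 payload=0x09=9: acc |= 9<<0 -> acc=9 shift=7 [end]
Varint 1: bytes[0:1] = 09 -> value 9 (1 byte(s))
  byte[1]=0x44 cont=0 payload=0x44=68: acc |= 68<<0 -> acc=68 shift=7 [end]
Varint 2: bytes[1:2] = 44 -> value 68 (1 byte(s))
  byte[2]=0x93 cont=1 payload=0x13=19: acc |= 19<<0 -> acc=19 shift=7
  byte[3]=0xEA cont=1 payload=0x6A=106: acc |= 106<<7 -> acc=13587 shift=14
  byte[4]=0x25 cont=0 payload=0x25=37: acc |= 37<<14 -> acc=619795 shift=21 [end]
Varint 3: bytes[2:5] = 93 EA 25 -> value 619795 (3 byte(s))
  byte[5]=0x80 cont=1 payload=0x00=0: acc |= 0<<0 -> acc=0 shift=7
  byte[6]=0x77 cont=0 payload=0x77=119: acc |= 119<<7 -> acc=15232 shift=14 [end]
Varint 4: bytes[5:7] = 80 77 -> value 15232 (2 byte(s))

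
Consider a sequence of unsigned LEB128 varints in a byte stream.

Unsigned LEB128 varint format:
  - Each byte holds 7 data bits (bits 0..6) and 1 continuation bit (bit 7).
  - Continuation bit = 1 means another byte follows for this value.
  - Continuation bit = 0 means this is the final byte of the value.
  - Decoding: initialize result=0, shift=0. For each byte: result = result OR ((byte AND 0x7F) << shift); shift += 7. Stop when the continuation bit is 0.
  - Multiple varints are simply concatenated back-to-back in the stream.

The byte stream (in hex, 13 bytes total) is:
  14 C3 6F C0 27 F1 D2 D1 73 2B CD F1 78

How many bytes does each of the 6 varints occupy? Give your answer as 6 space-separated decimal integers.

  byte[0]=0x14 cont=0 payload=0x14=20: acc |= 20<<0 -> acc=20 shift=7 [end]
Varint 1: bytes[0:1] = 14 -> value 20 (1 byte(s))
  byte[1]=0xC3 cont=1 payload=0x43=67: acc |= 67<<0 -> acc=67 shift=7
  byte[2]=0x6F cont=0 payload=0x6F=111: acc |= 111<<7 -> acc=14275 shift=14 [end]
Varint 2: bytes[1:3] = C3 6F -> value 14275 (2 byte(s))
  byte[3]=0xC0 cont=1 payload=0x40=64: acc |= 64<<0 -> acc=64 shift=7
  byte[4]=0x27 cont=0 payload=0x27=39: acc |= 39<<7 -> acc=5056 shift=14 [end]
Varint 3: bytes[3:5] = C0 27 -> value 5056 (2 byte(s))
  byte[5]=0xF1 cont=1 payload=0x71=113: acc |= 113<<0 -> acc=113 shift=7
  byte[6]=0xD2 cont=1 payload=0x52=82: acc |= 82<<7 -> acc=10609 shift=14
  byte[7]=0xD1 cont=1 payload=0x51=81: acc |= 81<<14 -> acc=1337713 shift=21
  byte[8]=0x73 cont=0 payload=0x73=115: acc |= 115<<21 -> acc=242510193 shift=28 [end]
Varint 4: bytes[5:9] = F1 D2 D1 73 -> value 242510193 (4 byte(s))
  byte[9]=0x2B cont=0 payload=0x2B=43: acc |= 43<<0 -> acc=43 shift=7 [end]
Varint 5: bytes[9:10] = 2B -> value 43 (1 byte(s))
  byte[10]=0xCD cont=1 payload=0x4D=77: acc |= 77<<0 -> acc=77 shift=7
  byte[11]=0xF1 cont=1 payload=0x71=113: acc |= 113<<7 -> acc=14541 shift=14
  byte[12]=0x78 cont=0 payload=0x78=120: acc |= 120<<14 -> acc=1980621 shift=21 [end]
Varint 6: bytes[10:13] = CD F1 78 -> value 1980621 (3 byte(s))

Answer: 1 2 2 4 1 3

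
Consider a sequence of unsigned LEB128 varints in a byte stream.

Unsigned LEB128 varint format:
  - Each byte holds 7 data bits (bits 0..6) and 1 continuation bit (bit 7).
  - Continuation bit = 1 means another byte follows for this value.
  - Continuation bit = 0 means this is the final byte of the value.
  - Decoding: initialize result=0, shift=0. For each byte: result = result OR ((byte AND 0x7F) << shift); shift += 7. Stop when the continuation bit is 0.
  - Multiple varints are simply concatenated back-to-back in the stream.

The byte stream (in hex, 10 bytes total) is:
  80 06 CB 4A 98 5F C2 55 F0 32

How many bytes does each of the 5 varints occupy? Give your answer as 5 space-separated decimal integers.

Answer: 2 2 2 2 2

Derivation:
  byte[0]=0x80 cont=1 payload=0x00=0: acc |= 0<<0 -> acc=0 shift=7
  byte[1]=0x06 cont=0 payload=0x06=6: acc |= 6<<7 -> acc=768 shift=14 [end]
Varint 1: bytes[0:2] = 80 06 -> value 768 (2 byte(s))
  byte[2]=0xCB cont=1 payload=0x4B=75: acc |= 75<<0 -> acc=75 shift=7
  byte[3]=0x4A cont=0 payload=0x4A=74: acc |= 74<<7 -> acc=9547 shift=14 [end]
Varint 2: bytes[2:4] = CB 4A -> value 9547 (2 byte(s))
  byte[4]=0x98 cont=1 payload=0x18=24: acc |= 24<<0 -> acc=24 shift=7
  byte[5]=0x5F cont=0 payload=0x5F=95: acc |= 95<<7 -> acc=12184 shift=14 [end]
Varint 3: bytes[4:6] = 98 5F -> value 12184 (2 byte(s))
  byte[6]=0xC2 cont=1 payload=0x42=66: acc |= 66<<0 -> acc=66 shift=7
  byte[7]=0x55 cont=0 payload=0x55=85: acc |= 85<<7 -> acc=10946 shift=14 [end]
Varint 4: bytes[6:8] = C2 55 -> value 10946 (2 byte(s))
  byte[8]=0xF0 cont=1 payload=0x70=112: acc |= 112<<0 -> acc=112 shift=7
  byte[9]=0x32 cont=0 payload=0x32=50: acc |= 50<<7 -> acc=6512 shift=14 [end]
Varint 5: bytes[8:10] = F0 32 -> value 6512 (2 byte(s))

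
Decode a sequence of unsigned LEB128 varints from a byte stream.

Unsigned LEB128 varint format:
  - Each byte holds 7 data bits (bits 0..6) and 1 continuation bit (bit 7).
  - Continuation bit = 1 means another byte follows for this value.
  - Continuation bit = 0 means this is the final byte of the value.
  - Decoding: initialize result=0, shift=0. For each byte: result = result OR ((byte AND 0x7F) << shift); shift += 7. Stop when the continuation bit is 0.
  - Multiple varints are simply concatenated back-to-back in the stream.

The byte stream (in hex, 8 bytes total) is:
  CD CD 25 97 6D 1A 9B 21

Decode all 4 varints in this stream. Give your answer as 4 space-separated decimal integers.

Answer: 616141 13975 26 4251

Derivation:
  byte[0]=0xCD cont=1 payload=0x4D=77: acc |= 77<<0 -> acc=77 shift=7
  byte[1]=0xCD cont=1 payload=0x4D=77: acc |= 77<<7 -> acc=9933 shift=14
  byte[2]=0x25 cont=0 payload=0x25=37: acc |= 37<<14 -> acc=616141 shift=21 [end]
Varint 1: bytes[0:3] = CD CD 25 -> value 616141 (3 byte(s))
  byte[3]=0x97 cont=1 payload=0x17=23: acc |= 23<<0 -> acc=23 shift=7
  byte[4]=0x6D cont=0 payload=0x6D=109: acc |= 109<<7 -> acc=13975 shift=14 [end]
Varint 2: bytes[3:5] = 97 6D -> value 13975 (2 byte(s))
  byte[5]=0x1A cont=0 payload=0x1A=26: acc |= 26<<0 -> acc=26 shift=7 [end]
Varint 3: bytes[5:6] = 1A -> value 26 (1 byte(s))
  byte[6]=0x9B cont=1 payload=0x1B=27: acc |= 27<<0 -> acc=27 shift=7
  byte[7]=0x21 cont=0 payload=0x21=33: acc |= 33<<7 -> acc=4251 shift=14 [end]
Varint 4: bytes[6:8] = 9B 21 -> value 4251 (2 byte(s))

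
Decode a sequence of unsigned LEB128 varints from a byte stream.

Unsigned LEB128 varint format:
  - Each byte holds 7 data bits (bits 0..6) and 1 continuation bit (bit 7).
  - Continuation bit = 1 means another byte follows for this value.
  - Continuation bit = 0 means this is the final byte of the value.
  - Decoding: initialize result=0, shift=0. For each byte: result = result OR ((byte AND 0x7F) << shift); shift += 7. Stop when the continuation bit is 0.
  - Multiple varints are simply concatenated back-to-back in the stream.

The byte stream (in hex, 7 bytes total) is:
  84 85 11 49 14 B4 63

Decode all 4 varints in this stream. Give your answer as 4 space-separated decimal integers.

Answer: 279172 73 20 12724

Derivation:
  byte[0]=0x84 cont=1 payload=0x04=4: acc |= 4<<0 -> acc=4 shift=7
  byte[1]=0x85 cont=1 payload=0x05=5: acc |= 5<<7 -> acc=644 shift=14
  byte[2]=0x11 cont=0 payload=0x11=17: acc |= 17<<14 -> acc=279172 shift=21 [end]
Varint 1: bytes[0:3] = 84 85 11 -> value 279172 (3 byte(s))
  byte[3]=0x49 cont=0 payload=0x49=73: acc |= 73<<0 -> acc=73 shift=7 [end]
Varint 2: bytes[3:4] = 49 -> value 73 (1 byte(s))
  byte[4]=0x14 cont=0 payload=0x14=20: acc |= 20<<0 -> acc=20 shift=7 [end]
Varint 3: bytes[4:5] = 14 -> value 20 (1 byte(s))
  byte[5]=0xB4 cont=1 payload=0x34=52: acc |= 52<<0 -> acc=52 shift=7
  byte[6]=0x63 cont=0 payload=0x63=99: acc |= 99<<7 -> acc=12724 shift=14 [end]
Varint 4: bytes[5:7] = B4 63 -> value 12724 (2 byte(s))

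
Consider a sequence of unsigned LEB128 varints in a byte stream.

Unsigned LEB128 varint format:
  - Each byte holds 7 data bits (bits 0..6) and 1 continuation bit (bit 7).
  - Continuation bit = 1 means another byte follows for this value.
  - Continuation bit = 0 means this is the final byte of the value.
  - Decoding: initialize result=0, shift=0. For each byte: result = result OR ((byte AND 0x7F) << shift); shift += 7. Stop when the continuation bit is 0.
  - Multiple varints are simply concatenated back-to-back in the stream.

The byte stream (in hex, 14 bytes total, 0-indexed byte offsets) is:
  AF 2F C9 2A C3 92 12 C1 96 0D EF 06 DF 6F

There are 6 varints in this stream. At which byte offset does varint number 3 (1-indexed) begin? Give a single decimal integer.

  byte[0]=0xAF cont=1 payload=0x2F=47: acc |= 47<<0 -> acc=47 shift=7
  byte[1]=0x2F cont=0 payload=0x2F=47: acc |= 47<<7 -> acc=6063 shift=14 [end]
Varint 1: bytes[0:2] = AF 2F -> value 6063 (2 byte(s))
  byte[2]=0xC9 cont=1 payload=0x49=73: acc |= 73<<0 -> acc=73 shift=7
  byte[3]=0x2A cont=0 payload=0x2A=42: acc |= 42<<7 -> acc=5449 shift=14 [end]
Varint 2: bytes[2:4] = C9 2A -> value 5449 (2 byte(s))
  byte[4]=0xC3 cont=1 payload=0x43=67: acc |= 67<<0 -> acc=67 shift=7
  byte[5]=0x92 cont=1 payload=0x12=18: acc |= 18<<7 -> acc=2371 shift=14
  byte[6]=0x12 cont=0 payload=0x12=18: acc |= 18<<14 -> acc=297283 shift=21 [end]
Varint 3: bytes[4:7] = C3 92 12 -> value 297283 (3 byte(s))
  byte[7]=0xC1 cont=1 payload=0x41=65: acc |= 65<<0 -> acc=65 shift=7
  byte[8]=0x96 cont=1 payload=0x16=22: acc |= 22<<7 -> acc=2881 shift=14
  byte[9]=0x0D cont=0 payload=0x0D=13: acc |= 13<<14 -> acc=215873 shift=21 [end]
Varint 4: bytes[7:10] = C1 96 0D -> value 215873 (3 byte(s))
  byte[10]=0xEF cont=1 payload=0x6F=111: acc |= 111<<0 -> acc=111 shift=7
  byte[11]=0x06 cont=0 payload=0x06=6: acc |= 6<<7 -> acc=879 shift=14 [end]
Varint 5: bytes[10:12] = EF 06 -> value 879 (2 byte(s))
  byte[12]=0xDF cont=1 payload=0x5F=95: acc |= 95<<0 -> acc=95 shift=7
  byte[13]=0x6F cont=0 payload=0x6F=111: acc |= 111<<7 -> acc=14303 shift=14 [end]
Varint 6: bytes[12:14] = DF 6F -> value 14303 (2 byte(s))

Answer: 4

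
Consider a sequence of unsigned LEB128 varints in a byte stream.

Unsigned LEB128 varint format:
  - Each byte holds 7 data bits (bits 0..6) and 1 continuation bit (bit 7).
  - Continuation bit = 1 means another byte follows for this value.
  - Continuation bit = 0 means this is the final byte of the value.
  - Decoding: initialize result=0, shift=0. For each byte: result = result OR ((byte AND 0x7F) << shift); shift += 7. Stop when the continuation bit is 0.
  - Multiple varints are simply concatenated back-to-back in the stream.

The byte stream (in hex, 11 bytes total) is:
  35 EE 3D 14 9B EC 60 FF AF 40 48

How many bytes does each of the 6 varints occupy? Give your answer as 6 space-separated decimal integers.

  byte[0]=0x35 cont=0 payload=0x35=53: acc |= 53<<0 -> acc=53 shift=7 [end]
Varint 1: bytes[0:1] = 35 -> value 53 (1 byte(s))
  byte[1]=0xEE cont=1 payload=0x6E=110: acc |= 110<<0 -> acc=110 shift=7
  byte[2]=0x3D cont=0 payload=0x3D=61: acc |= 61<<7 -> acc=7918 shift=14 [end]
Varint 2: bytes[1:3] = EE 3D -> value 7918 (2 byte(s))
  byte[3]=0x14 cont=0 payload=0x14=20: acc |= 20<<0 -> acc=20 shift=7 [end]
Varint 3: bytes[3:4] = 14 -> value 20 (1 byte(s))
  byte[4]=0x9B cont=1 payload=0x1B=27: acc |= 27<<0 -> acc=27 shift=7
  byte[5]=0xEC cont=1 payload=0x6C=108: acc |= 108<<7 -> acc=13851 shift=14
  byte[6]=0x60 cont=0 payload=0x60=96: acc |= 96<<14 -> acc=1586715 shift=21 [end]
Varint 4: bytes[4:7] = 9B EC 60 -> value 1586715 (3 byte(s))
  byte[7]=0xFF cont=1 payload=0x7F=127: acc |= 127<<0 -> acc=127 shift=7
  byte[8]=0xAF cont=1 payload=0x2F=47: acc |= 47<<7 -> acc=6143 shift=14
  byte[9]=0x40 cont=0 payload=0x40=64: acc |= 64<<14 -> acc=1054719 shift=21 [end]
Varint 5: bytes[7:10] = FF AF 40 -> value 1054719 (3 byte(s))
  byte[10]=0x48 cont=0 payload=0x48=72: acc |= 72<<0 -> acc=72 shift=7 [end]
Varint 6: bytes[10:11] = 48 -> value 72 (1 byte(s))

Answer: 1 2 1 3 3 1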